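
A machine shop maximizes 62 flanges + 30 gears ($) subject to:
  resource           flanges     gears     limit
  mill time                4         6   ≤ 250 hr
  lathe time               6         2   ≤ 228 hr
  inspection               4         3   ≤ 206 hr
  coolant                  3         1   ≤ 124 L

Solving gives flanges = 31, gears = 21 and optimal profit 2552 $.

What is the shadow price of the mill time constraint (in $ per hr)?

2

Check each constraint at x*: mill time 250/250 (tight); lathe time 228/228 (tight); inspection 187/206 (slack 19); coolant 114/124 (slack 10).
By complementary slackness, y = 0 for the non-binding constraints.
From A_Bᵀ y = c: 4·y_mill time + 6·y_lathe time = 62; 6·y_mill time + 2·y_lathe time = 30.
→ y_mill time = 2 and y_lathe time = 9.
Shadow price of mill time = 2.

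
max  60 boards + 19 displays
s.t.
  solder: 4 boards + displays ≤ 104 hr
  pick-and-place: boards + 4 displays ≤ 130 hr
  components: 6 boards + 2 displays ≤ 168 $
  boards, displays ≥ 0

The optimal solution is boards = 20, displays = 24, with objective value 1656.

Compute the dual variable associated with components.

8

Check each constraint at x*: solder 104/104 (tight); pick-and-place 116/130 (slack 14); components 168/168 (tight).
Since pick-and-place is not tight, its dual is 0.
Dual feasibility on the basic columns requires 4·y_solder + 6·y_components = 60, 1·y_solder + 2·y_components = 19.
→ y_solder = 3 and y_components = 8.
Shadow price of components = 8.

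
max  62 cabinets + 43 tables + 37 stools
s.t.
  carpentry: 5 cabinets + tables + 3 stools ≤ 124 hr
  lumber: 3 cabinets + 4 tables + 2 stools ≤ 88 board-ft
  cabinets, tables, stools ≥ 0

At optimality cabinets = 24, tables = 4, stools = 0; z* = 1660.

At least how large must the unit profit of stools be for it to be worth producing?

39

Check each constraint at x*: carpentry 124/124 (tight); lumber 88/88 (tight).
The binding rows give the dual system: 5·y_carpentry + 3·y_lumber = 62 and 1·y_carpentry + 4·y_lumber = 43.
This yields shadow prices y_carpentry = 7, y_lumber = 9.
stools enters the basis when its profit ≥ yᵀa₃ = 7·3 + 9·2 = 39.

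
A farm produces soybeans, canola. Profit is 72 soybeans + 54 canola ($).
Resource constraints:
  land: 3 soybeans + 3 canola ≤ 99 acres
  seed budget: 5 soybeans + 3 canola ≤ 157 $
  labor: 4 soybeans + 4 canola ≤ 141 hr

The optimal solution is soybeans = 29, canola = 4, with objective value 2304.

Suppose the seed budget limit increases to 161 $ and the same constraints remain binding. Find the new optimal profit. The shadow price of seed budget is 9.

2340

Δb = 4, so new z* = 2304 + (9)·(4) = 2304 + 36 = 2340.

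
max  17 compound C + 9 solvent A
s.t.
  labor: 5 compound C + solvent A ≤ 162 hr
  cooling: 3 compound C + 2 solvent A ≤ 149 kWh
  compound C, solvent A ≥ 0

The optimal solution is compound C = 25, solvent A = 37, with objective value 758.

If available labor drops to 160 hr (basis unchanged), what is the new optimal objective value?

Both labor and cooling are binding at x*.
The binding rows give the dual system: 5·y_labor + 3·y_cooling = 17 and 1·y_labor + 2·y_cooling = 9.
This yields shadow prices y_labor = 1, y_cooling = 4.
Δz = y_labor·Δb = 1 × (-2) = -2, so new z* = 758 − 2 = 756.

756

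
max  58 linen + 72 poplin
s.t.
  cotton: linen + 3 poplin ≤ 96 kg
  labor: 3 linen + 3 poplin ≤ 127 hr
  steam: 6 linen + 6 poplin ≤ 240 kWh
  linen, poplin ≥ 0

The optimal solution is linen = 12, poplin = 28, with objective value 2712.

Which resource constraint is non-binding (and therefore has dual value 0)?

cotton: 96/96 (binding)
labor: 120/127 (slack 7)
steam: 240/240 (binding)
By complementary slackness, a constraint with positive slack has shadow price 0 → labor.

labor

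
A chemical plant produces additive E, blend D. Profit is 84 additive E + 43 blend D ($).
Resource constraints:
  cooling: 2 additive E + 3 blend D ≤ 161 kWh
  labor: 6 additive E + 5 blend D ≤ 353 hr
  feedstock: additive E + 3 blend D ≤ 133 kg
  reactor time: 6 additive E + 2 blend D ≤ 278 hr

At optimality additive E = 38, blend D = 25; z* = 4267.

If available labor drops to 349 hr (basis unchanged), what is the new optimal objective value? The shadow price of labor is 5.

Δb = -4, so new z* = 4267 + (5)·(-4) = 4267 − 20 = 4247.

4247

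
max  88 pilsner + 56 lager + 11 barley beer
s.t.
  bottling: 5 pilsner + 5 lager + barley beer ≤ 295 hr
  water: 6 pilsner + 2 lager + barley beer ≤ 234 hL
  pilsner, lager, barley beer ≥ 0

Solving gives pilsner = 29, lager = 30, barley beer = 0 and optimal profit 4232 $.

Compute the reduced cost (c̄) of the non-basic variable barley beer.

Check each constraint at x*: bottling 295/295 (tight); water 234/234 (tight).
The binding rows give the dual system: 5·y_bottling + 6·y_water = 88 and 5·y_bottling + 2·y_water = 56.
→ y_bottling = 8 and y_water = 8.
Reduced cost of barley beer: c₃ − yᵀa₃ = 11 − (8·1 + 8·1) = 11 − 16 = -5.

-5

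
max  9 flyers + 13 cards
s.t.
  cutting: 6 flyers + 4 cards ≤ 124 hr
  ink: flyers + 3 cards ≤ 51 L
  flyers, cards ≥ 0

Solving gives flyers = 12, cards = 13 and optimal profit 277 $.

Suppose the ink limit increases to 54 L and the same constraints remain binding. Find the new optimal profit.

Both cutting and ink are binding at x*.
From A_Bᵀ y = c: 6·y_cutting + 1·y_ink = 9; 4·y_cutting + 3·y_ink = 13.
→ y_cutting = 1 and y_ink = 3.
Δz = y_ink·Δb = 3 × (3) = 9, so new z* = 277 + 9 = 286.

286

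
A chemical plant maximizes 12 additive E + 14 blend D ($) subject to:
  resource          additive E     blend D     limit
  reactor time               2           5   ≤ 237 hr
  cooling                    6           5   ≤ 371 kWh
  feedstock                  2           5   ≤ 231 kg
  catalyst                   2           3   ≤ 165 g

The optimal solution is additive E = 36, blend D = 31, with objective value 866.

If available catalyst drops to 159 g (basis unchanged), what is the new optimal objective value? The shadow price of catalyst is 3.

848

Δb = -6, so new z* = 866 + (3)·(-6) = 866 − 18 = 848.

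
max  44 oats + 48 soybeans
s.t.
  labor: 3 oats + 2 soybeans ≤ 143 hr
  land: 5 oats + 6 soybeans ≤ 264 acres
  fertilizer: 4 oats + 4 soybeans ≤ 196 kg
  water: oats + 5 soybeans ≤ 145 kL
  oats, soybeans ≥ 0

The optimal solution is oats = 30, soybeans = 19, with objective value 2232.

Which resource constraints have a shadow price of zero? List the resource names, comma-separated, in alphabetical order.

labor: 128/143 (slack 15)
land: 264/264 (binding)
fertilizer: 196/196 (binding)
water: 125/145 (slack 20)
By complementary slackness, a constraint with positive slack has shadow price 0 → labor, water.

labor, water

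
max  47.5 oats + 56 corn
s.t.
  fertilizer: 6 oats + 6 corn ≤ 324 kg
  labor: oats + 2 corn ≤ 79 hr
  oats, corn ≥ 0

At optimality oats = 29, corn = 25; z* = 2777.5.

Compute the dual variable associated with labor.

Both fertilizer and labor are binding at x*.
The binding rows give the dual system: 6·y_fertilizer + 1·y_labor = 47.5 and 6·y_fertilizer + 2·y_labor = 56.
→ y_fertilizer = 6.5 and y_labor = 8.5.
Shadow price of labor = 8.5.

8.5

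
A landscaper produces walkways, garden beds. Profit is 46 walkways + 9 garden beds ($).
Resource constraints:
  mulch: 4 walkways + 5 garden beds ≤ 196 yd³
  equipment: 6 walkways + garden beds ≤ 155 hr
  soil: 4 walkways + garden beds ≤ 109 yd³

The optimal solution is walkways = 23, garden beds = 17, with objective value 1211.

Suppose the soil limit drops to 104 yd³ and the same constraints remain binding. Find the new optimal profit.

Check each constraint at x*: mulch 177/196 (slack 19); equipment 155/155 (tight); soil 109/109 (tight).
Since mulch is not tight, its dual is 0.
Dual feasibility on the basic columns requires 6·y_equipment + 4·y_soil = 46, 1·y_equipment + 1·y_soil = 9.
This yields shadow prices y_equipment = 5, y_soil = 4.
Δz = y_soil·Δb = 4 × (-5) = -20, so new z* = 1211 − 20 = 1191.

1191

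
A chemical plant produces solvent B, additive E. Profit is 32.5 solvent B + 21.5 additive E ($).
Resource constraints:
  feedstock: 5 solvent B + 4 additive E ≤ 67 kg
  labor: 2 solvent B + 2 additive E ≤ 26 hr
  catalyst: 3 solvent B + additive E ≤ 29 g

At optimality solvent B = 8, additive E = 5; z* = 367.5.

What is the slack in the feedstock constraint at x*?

7

feedstock used = 5·8 + 4·5 = 60; slack = 67 − 60 = 7.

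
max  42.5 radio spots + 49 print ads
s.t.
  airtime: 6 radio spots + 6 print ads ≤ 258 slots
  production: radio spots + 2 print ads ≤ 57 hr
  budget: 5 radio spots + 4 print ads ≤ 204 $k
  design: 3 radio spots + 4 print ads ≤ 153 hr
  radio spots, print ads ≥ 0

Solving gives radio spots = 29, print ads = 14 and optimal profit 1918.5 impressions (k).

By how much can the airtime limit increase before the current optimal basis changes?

Binding constraints: airtime, production. The basis is B = [[6,6],[1,2]] with det 6.
Per unit increase in airtime, x* moves by d = (0.3333, -0.1667).
The basis stays optimal until budget becomes binding; allowable increase = 3 slots.

3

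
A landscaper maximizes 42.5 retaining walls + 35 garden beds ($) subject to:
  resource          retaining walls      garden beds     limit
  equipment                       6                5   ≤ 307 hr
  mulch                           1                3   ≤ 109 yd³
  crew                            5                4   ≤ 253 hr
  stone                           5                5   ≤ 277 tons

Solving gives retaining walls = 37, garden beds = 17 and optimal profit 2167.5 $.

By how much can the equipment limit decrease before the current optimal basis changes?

3.4

Binding constraints: equipment, crew. The basis is B = [[6,5],[5,4]] with det -1.
Per unit decrease in equipment, x* moves by d = (4, -5).
The basis stays optimal until garden beds reaches 0; allowable decrease = 3.4 hr.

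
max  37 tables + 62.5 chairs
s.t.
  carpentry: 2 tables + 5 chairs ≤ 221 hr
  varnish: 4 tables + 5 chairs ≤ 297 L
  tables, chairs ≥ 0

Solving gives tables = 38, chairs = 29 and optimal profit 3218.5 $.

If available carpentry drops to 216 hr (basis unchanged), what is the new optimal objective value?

3186

Both carpentry and varnish are binding at x*.
From A_Bᵀ y = c: 2·y_carpentry + 4·y_varnish = 37; 5·y_carpentry + 5·y_varnish = 62.5.
This yields shadow prices y_carpentry = 6.5, y_varnish = 6.
Δz = y_carpentry·Δb = 6.5 × (-5) = -32.5, so new z* = 3218.5 − 32.5 = 3186.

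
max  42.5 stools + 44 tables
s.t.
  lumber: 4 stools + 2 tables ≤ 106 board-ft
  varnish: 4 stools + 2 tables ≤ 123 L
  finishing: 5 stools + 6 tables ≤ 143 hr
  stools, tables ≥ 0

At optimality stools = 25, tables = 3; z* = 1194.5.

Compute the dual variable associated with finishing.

Check each constraint at x*: lumber 106/106 (tight); varnish 106/123 (slack 17); finishing 143/143 (tight).
Slack constraints have shadow price 0 (complementary slackness).
The binding rows give the dual system: 4·y_lumber + 5·y_finishing = 42.5 and 2·y_lumber + 6·y_finishing = 44.
Solving: y_lumber = 2.5, y_finishing = 6.5.
Shadow price of finishing = 6.5.

6.5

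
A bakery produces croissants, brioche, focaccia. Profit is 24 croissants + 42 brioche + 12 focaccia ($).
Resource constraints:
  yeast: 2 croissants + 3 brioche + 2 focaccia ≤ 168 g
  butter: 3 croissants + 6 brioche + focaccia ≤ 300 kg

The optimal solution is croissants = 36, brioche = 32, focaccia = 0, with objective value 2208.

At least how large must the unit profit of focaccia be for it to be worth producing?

Check each constraint at x*: yeast 168/168 (tight); butter 300/300 (tight).
Dual feasibility on the basic columns requires 2·y_yeast + 3·y_butter = 24, 3·y_yeast + 6·y_butter = 42.
This yields shadow prices y_yeast = 6, y_butter = 4.
focaccia enters the basis when its profit ≥ yᵀa₃ = 6·2 + 4·1 = 16.

16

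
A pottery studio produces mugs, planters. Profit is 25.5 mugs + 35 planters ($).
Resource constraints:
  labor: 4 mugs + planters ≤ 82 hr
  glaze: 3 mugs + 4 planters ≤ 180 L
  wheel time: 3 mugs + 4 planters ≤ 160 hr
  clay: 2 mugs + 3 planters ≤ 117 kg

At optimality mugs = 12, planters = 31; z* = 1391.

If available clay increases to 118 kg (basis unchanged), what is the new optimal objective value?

1394

Binding: wheel time and clay. Non-binding: labor (3 unused), glaze (20 unused).
Since labor, glaze are not tight, their duals are 0.
Dual feasibility on the basic columns requires 3·y_wheel time + 2·y_clay = 25.5, 4·y_wheel time + 3·y_clay = 35.
Solving: y_wheel time = 6.5, y_clay = 3.
Δz = y_clay·Δb = 3 × (1) = 3, so new z* = 1391 + 3 = 1394.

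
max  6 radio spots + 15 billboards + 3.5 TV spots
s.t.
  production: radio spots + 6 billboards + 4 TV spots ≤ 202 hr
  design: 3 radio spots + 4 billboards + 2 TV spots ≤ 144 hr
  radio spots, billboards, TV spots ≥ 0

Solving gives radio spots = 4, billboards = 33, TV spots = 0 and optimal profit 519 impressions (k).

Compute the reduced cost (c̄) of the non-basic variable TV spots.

-5.5

At the optimum: production uses 202 of 202 (binding); design uses 144 of 144 (binding).
The binding rows give the dual system: 1·y_production + 3·y_design = 6 and 6·y_production + 4·y_design = 15.
→ y_production = 1.5 and y_design = 1.5.
Reduced cost of TV spots: c₃ − yᵀa₃ = 3.5 − (1.5·4 + 1.5·2) = 3.5 − 9 = -5.5.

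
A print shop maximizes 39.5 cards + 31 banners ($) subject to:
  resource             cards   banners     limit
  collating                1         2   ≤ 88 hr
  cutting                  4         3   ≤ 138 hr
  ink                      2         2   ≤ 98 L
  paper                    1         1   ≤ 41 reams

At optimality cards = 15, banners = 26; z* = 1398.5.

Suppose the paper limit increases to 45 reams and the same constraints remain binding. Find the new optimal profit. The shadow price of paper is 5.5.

1420.5

Δb = 4, so new z* = 1398.5 + (5.5)·(4) = 1398.5 + 22 = 1420.5.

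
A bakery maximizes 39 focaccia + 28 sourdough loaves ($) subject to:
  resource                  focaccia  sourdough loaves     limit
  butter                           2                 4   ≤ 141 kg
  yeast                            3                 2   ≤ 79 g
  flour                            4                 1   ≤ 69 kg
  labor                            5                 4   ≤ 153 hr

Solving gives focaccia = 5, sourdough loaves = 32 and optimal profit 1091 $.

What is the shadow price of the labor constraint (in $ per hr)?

Binding: yeast and labor. Non-binding: butter (3 unused), flour (17 unused).
Slack constraints have shadow price 0 (complementary slackness).
From A_Bᵀ y = c: 3·y_yeast + 5·y_labor = 39; 2·y_yeast + 4·y_labor = 28.
→ y_yeast = 8 and y_labor = 3.
Shadow price of labor = 3.

3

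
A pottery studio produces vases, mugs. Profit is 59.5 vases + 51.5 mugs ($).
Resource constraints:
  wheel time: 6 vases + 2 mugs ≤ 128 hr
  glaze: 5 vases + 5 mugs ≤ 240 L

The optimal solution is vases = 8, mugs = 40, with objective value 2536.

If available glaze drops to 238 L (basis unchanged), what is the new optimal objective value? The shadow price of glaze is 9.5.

Δb = -2, so new z* = 2536 + (9.5)·(-2) = 2536 − 19 = 2517.

2517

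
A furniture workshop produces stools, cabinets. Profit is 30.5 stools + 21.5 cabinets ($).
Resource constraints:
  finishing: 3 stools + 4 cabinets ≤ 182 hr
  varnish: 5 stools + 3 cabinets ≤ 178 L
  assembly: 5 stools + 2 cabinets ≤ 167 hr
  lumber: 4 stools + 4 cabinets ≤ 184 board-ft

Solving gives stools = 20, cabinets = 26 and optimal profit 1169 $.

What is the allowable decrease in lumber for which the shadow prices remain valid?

24

Binding constraints: varnish, lumber. The basis is B = [[5,3],[4,4]] with det 8.
Per unit decrease in lumber, x* moves by d = (0.375, -0.625).
The basis stays optimal until assembly becomes binding; allowable decrease = 24 board-ft.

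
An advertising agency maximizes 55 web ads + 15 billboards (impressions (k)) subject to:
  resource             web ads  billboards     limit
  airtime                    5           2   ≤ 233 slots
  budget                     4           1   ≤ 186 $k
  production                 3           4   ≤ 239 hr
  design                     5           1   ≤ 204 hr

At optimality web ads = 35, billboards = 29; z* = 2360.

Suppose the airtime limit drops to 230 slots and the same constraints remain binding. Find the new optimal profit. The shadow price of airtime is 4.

Δb = -3, so new z* = 2360 + (4)·(-3) = 2360 − 12 = 2348.

2348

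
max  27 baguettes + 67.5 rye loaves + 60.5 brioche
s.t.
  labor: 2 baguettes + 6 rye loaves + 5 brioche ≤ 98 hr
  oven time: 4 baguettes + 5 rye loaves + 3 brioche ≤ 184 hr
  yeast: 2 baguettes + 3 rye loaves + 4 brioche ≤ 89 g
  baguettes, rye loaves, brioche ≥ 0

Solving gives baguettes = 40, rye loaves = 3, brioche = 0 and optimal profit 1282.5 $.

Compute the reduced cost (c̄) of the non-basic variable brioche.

-2.5

At the optimum: labor uses 98 of 98 (binding); oven time uses 175 of 184 (slack = 9); yeast uses 89 of 89 (binding).
Since oven time is not tight, its dual is 0.
The binding rows give the dual system: 2·y_labor + 2·y_yeast = 27 and 6·y_labor + 3·y_yeast = 67.5.
This yields shadow prices y_labor = 9, y_yeast = 4.5.
Reduced cost of brioche: c₃ − yᵀa₃ = 60.5 − (9·5 + 4.5·4) = 60.5 − 63 = -2.5.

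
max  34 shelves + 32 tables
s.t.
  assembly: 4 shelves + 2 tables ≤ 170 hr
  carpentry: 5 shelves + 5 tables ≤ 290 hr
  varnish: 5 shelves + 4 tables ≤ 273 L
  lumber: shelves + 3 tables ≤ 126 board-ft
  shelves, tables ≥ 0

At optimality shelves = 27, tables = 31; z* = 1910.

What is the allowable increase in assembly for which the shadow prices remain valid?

Binding constraints: assembly, carpentry. The basis is B = [[4,2],[5,5]] with det 10.
Per unit increase in assembly, x* moves by d = (0.5, -0.5).
The basis stays optimal until varnish becomes binding; allowable increase = 28 hr.

28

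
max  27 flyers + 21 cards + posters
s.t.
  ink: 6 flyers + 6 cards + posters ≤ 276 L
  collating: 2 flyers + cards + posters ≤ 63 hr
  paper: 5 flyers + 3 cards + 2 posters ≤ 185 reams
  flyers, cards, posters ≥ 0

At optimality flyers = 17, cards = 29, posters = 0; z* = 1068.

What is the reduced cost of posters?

-7.5

At the optimum: ink uses 276 of 276 (binding); collating uses 63 of 63 (binding); paper uses 172 of 185 (slack = 13).
Slack constraints have shadow price 0 (complementary slackness).
Dual feasibility on the basic columns requires 6·y_ink + 2·y_collating = 27, 6·y_ink + 1·y_collating = 21.
Solving: y_ink = 2.5, y_collating = 6.
Reduced cost of posters: c₃ − yᵀa₃ = 1 − (2.5·1 + 6·1) = 1 − 8.5 = -7.5.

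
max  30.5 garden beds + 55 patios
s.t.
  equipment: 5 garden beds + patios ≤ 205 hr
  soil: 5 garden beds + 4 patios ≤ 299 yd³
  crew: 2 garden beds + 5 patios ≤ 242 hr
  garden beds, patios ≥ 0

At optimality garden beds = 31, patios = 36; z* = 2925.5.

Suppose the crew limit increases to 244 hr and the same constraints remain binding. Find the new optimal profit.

2943.5

Binding: soil and crew. Non-binding: equipment (14 unused).
By complementary slackness, y = 0 for the non-binding constraint.
The binding rows give the dual system: 5·y_soil + 2·y_crew = 30.5 and 4·y_soil + 5·y_crew = 55.
This yields shadow prices y_soil = 2.5, y_crew = 9.
Δz = y_crew·Δb = 9 × (2) = 18, so new z* = 2925.5 + 18 = 2943.5.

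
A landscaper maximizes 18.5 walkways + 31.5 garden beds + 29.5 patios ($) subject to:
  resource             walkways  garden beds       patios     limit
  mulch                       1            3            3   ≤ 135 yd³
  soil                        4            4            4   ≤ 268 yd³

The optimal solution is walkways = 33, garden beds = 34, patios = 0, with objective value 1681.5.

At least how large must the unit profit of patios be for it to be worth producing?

31.5

Both mulch and soil are binding at x*.
The binding rows give the dual system: 1·y_mulch + 4·y_soil = 18.5 and 3·y_mulch + 4·y_soil = 31.5.
This yields shadow prices y_mulch = 6.5, y_soil = 3.
patios enters the basis when its profit ≥ yᵀa₃ = 6.5·3 + 3·4 = 31.5.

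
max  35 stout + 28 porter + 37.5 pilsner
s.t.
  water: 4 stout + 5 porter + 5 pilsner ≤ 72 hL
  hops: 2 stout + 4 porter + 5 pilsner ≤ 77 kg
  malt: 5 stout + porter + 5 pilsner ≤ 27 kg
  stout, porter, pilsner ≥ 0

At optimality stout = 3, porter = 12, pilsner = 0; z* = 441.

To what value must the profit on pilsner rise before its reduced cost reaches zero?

Check each constraint at x*: water 72/72 (tight); hops 54/77 (slack 23); malt 27/27 (tight).
By complementary slackness, y = 0 for the non-binding constraint.
Dual feasibility on the basic columns requires 4·y_water + 5·y_malt = 35, 5·y_water + 1·y_malt = 28.
Solving: y_water = 5, y_malt = 3.
pilsner enters the basis when its profit ≥ yᵀa₃ = 5·5 + 3·5 = 40.

40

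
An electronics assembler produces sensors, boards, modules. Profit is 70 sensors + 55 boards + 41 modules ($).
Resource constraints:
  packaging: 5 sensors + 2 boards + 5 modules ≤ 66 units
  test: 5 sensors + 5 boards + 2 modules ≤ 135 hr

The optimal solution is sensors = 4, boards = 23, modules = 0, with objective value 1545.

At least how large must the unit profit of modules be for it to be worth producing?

Both packaging and test are binding at x*.
Dual feasibility on the basic columns requires 5·y_packaging + 5·y_test = 70, 2·y_packaging + 5·y_test = 55.
Solving: y_packaging = 5, y_test = 9.
modules enters the basis when its profit ≥ yᵀa₃ = 5·5 + 9·2 = 43.

43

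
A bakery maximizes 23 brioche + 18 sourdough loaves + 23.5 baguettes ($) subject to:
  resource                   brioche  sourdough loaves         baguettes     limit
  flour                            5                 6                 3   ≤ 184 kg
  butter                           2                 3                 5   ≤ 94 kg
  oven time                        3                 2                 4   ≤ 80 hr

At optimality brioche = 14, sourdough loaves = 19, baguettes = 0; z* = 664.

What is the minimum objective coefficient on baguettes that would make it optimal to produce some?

27

At the optimum: flour uses 184 of 184 (binding); butter uses 85 of 94 (slack = 9); oven time uses 80 of 80 (binding).
Since butter is not tight, its dual is 0.
Dual feasibility on the basic columns requires 5·y_flour + 3·y_oven time = 23, 6·y_flour + 2·y_oven time = 18.
→ y_flour = 1 and y_oven time = 6.
baguettes enters the basis when its profit ≥ yᵀa₃ = 1·3 + 6·4 = 27.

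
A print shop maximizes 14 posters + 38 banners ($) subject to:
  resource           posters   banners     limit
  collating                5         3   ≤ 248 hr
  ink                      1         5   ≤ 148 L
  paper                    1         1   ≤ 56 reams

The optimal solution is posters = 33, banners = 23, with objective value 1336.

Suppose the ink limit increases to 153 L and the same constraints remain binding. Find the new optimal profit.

1366

Check each constraint at x*: collating 234/248 (slack 14); ink 148/148 (tight); paper 56/56 (tight).
Slack constraints have shadow price 0 (complementary slackness).
Dual feasibility on the basic columns requires 1·y_ink + 1·y_paper = 14, 5·y_ink + 1·y_paper = 38.
→ y_ink = 6 and y_paper = 8.
Δz = y_ink·Δb = 6 × (5) = 30, so new z* = 1336 + 30 = 1366.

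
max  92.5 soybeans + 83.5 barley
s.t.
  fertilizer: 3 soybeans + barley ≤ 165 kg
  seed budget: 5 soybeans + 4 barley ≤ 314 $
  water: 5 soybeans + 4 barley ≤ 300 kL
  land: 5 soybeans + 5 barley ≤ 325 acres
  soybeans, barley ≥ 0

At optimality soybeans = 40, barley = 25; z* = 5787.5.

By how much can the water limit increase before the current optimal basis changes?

10

Binding constraints: water, land. The basis is B = [[5,4],[5,5]] with det 5.
Per unit increase in water, x* moves by d = (1, -1).
The basis stays optimal until fertilizer becomes binding; allowable increase = 10 kL.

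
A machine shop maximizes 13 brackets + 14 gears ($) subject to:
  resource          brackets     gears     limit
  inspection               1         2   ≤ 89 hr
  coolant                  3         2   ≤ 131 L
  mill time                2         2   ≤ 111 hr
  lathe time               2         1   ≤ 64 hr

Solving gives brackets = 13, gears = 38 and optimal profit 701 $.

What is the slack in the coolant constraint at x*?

16

coolant used = 3·13 + 2·38 = 115; slack = 131 − 115 = 16.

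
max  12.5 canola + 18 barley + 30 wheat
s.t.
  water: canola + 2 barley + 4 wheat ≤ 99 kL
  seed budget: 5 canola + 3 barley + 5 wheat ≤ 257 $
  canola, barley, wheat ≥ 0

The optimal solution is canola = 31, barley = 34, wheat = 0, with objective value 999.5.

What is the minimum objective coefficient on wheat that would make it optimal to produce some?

35

Check each constraint at x*: water 99/99 (tight); seed budget 257/257 (tight).
From A_Bᵀ y = c: 1·y_water + 5·y_seed budget = 12.5; 2·y_water + 3·y_seed budget = 18.
→ y_water = 7.5 and y_seed budget = 1.
wheat enters the basis when its profit ≥ yᵀa₃ = 7.5·4 + 1·5 = 35.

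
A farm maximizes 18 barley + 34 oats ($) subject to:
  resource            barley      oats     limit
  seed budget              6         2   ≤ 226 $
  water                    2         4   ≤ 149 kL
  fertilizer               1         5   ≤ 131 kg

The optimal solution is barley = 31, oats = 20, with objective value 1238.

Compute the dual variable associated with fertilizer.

Check each constraint at x*: seed budget 226/226 (tight); water 142/149 (slack 7); fertilizer 131/131 (tight).
Slack constraints have shadow price 0 (complementary slackness).
From A_Bᵀ y = c: 6·y_seed budget + 1·y_fertilizer = 18; 2·y_seed budget + 5·y_fertilizer = 34.
This yields shadow prices y_seed budget = 2, y_fertilizer = 6.
Shadow price of fertilizer = 6.

6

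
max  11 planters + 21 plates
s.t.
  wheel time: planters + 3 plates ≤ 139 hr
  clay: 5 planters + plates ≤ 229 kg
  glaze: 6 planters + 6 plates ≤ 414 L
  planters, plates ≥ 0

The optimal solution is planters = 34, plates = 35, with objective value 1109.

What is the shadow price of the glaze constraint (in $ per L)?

1

Binding: wheel time and glaze. Non-binding: clay (24 unused).
Since clay is not tight, its dual is 0.
From A_Bᵀ y = c: 1·y_wheel time + 6·y_glaze = 11; 3·y_wheel time + 6·y_glaze = 21.
→ y_wheel time = 5 and y_glaze = 1.
Shadow price of glaze = 1.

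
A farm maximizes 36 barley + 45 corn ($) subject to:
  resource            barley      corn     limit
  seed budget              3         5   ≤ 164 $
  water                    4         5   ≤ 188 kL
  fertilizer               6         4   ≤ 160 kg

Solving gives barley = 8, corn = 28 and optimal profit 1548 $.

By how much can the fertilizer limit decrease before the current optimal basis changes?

Binding constraints: seed budget, fertilizer. The basis is B = [[3,5],[6,4]] with det -18.
Per unit decrease in fertilizer, x* moves by d = (-0.2778, 0.1667).
The basis stays optimal until barley reaches 0; allowable decrease = 28.8 kg.

28.8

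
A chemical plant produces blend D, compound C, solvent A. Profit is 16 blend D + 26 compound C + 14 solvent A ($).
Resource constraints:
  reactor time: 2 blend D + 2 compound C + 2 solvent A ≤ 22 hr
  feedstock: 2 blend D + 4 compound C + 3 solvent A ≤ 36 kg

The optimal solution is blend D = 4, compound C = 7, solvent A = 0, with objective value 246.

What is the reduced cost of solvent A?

-7

Check each constraint at x*: reactor time 22/22 (tight); feedstock 36/36 (tight).
Dual feasibility on the basic columns requires 2·y_reactor time + 2·y_feedstock = 16, 2·y_reactor time + 4·y_feedstock = 26.
This yields shadow prices y_reactor time = 3, y_feedstock = 5.
Reduced cost of solvent A: c₃ − yᵀa₃ = 14 − (3·2 + 5·3) = 14 − 21 = -7.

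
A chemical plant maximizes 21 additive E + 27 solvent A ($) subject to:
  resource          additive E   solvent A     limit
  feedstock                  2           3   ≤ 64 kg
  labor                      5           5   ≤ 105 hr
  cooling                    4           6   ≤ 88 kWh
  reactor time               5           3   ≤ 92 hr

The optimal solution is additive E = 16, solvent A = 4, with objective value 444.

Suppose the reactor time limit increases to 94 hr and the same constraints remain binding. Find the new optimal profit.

At the optimum: feedstock uses 44 of 64 (slack = 20); labor uses 100 of 105 (slack = 5); cooling uses 88 of 88 (binding); reactor time uses 92 of 92 (binding).
Slack constraints have shadow price 0 (complementary slackness).
Dual feasibility on the basic columns requires 4·y_cooling + 5·y_reactor time = 21, 6·y_cooling + 3·y_reactor time = 27.
→ y_cooling = 4 and y_reactor time = 1.
Δz = y_reactor time·Δb = 1 × (2) = 2, so new z* = 444 + 2 = 446.

446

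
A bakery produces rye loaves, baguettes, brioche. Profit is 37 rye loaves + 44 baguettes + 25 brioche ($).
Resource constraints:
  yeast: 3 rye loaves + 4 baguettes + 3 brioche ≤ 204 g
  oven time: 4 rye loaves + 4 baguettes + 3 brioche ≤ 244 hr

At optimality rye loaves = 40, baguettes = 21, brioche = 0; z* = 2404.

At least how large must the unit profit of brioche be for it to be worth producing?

Both yeast and oven time are binding at x*.
Dual feasibility on the basic columns requires 3·y_yeast + 4·y_oven time = 37, 4·y_yeast + 4·y_oven time = 44.
This yields shadow prices y_yeast = 7, y_oven time = 4.
brioche enters the basis when its profit ≥ yᵀa₃ = 7·3 + 4·3 = 33.

33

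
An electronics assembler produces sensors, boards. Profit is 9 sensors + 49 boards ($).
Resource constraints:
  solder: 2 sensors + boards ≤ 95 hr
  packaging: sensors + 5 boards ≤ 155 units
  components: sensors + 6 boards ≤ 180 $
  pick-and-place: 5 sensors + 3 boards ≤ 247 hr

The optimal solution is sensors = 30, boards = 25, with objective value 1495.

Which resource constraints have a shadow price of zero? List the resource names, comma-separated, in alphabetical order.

solder: 85/95 (slack 10)
packaging: 155/155 (binding)
components: 180/180 (binding)
pick-and-place: 225/247 (slack 22)
By complementary slackness, a constraint with positive slack has shadow price 0 → pick-and-place, solder.

pick-and-place, solder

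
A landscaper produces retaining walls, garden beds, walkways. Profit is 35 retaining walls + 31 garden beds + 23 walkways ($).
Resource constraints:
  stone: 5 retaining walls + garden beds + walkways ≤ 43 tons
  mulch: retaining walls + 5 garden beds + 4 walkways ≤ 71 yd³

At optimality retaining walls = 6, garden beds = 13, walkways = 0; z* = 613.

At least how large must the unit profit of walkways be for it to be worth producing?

26

Both stone and mulch are binding at x*.
Dual feasibility on the basic columns requires 5·y_stone + 1·y_mulch = 35, 1·y_stone + 5·y_mulch = 31.
→ y_stone = 6 and y_mulch = 5.
walkways enters the basis when its profit ≥ yᵀa₃ = 6·1 + 5·4 = 26.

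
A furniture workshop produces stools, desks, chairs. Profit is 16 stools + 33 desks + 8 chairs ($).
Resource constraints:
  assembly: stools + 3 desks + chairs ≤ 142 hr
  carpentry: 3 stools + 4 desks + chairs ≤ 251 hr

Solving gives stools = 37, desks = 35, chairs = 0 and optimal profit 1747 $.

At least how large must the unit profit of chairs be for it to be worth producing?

At the optimum: assembly uses 142 of 142 (binding); carpentry uses 251 of 251 (binding).
The binding rows give the dual system: 1·y_assembly + 3·y_carpentry = 16 and 3·y_assembly + 4·y_carpentry = 33.
This yields shadow prices y_assembly = 7, y_carpentry = 3.
chairs enters the basis when its profit ≥ yᵀa₃ = 7·1 + 3·1 = 10.

10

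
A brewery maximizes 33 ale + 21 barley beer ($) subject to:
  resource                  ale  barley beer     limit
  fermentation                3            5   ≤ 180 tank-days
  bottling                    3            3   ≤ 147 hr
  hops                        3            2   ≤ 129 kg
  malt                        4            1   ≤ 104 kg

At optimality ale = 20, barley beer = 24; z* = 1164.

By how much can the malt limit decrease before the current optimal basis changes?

68

Binding constraints: fermentation, malt. The basis is B = [[3,5],[4,1]] with det -17.
Per unit decrease in malt, x* moves by d = (-0.2941, 0.1765).
The basis stays optimal until ale reaches 0; allowable decrease = 68 kg.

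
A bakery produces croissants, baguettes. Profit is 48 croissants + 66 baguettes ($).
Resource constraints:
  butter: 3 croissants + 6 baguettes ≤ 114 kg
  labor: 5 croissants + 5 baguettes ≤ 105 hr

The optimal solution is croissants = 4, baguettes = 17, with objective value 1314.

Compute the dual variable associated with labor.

6

Both butter and labor are binding at x*.
The binding rows give the dual system: 3·y_butter + 5·y_labor = 48 and 6·y_butter + 5·y_labor = 66.
This yields shadow prices y_butter = 6, y_labor = 6.
Shadow price of labor = 6.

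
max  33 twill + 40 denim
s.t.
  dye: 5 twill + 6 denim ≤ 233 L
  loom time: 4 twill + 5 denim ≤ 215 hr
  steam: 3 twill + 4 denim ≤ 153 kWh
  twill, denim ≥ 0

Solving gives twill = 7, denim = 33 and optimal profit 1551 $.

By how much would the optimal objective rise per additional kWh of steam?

At the optimum: dye uses 233 of 233 (binding); loom time uses 193 of 215 (slack = 22); steam uses 153 of 153 (binding).
Slack constraints have shadow price 0 (complementary slackness).
Dual feasibility on the basic columns requires 5·y_dye + 3·y_steam = 33, 6·y_dye + 4·y_steam = 40.
→ y_dye = 6 and y_steam = 1.
Shadow price of steam = 1.

1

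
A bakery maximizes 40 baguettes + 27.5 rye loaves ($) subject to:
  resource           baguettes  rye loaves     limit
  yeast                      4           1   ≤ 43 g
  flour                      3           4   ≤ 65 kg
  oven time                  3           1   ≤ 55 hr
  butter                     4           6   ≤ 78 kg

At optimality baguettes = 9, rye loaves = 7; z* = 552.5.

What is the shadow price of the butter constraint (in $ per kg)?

At the optimum: yeast uses 43 of 43 (binding); flour uses 55 of 65 (slack = 10); oven time uses 34 of 55 (slack = 21); butter uses 78 of 78 (binding).
Since flour, oven time are not tight, their duals are 0.
From A_Bᵀ y = c: 4·y_yeast + 4·y_butter = 40; 1·y_yeast + 6·y_butter = 27.5.
Solving: y_yeast = 6.5, y_butter = 3.5.
Shadow price of butter = 3.5.

3.5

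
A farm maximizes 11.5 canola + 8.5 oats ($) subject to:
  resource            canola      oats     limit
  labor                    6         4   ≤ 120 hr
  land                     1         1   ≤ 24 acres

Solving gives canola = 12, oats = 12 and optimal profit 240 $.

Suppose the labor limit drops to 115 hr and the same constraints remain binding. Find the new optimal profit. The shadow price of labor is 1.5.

Δb = -5, so new z* = 240 + (1.5)·(-5) = 240 − 7.5 = 232.5.

232.5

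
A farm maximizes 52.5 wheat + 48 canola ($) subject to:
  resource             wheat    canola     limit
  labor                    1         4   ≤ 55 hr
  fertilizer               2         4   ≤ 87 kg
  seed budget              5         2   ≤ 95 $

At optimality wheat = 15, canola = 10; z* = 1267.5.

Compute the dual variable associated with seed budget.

At the optimum: labor uses 55 of 55 (binding); fertilizer uses 70 of 87 (slack = 17); seed budget uses 95 of 95 (binding).
Slack constraints have shadow price 0 (complementary slackness).
Dual feasibility on the basic columns requires 1·y_labor + 5·y_seed budget = 52.5, 4·y_labor + 2·y_seed budget = 48.
Solving: y_labor = 7.5, y_seed budget = 9.
Shadow price of seed budget = 9.

9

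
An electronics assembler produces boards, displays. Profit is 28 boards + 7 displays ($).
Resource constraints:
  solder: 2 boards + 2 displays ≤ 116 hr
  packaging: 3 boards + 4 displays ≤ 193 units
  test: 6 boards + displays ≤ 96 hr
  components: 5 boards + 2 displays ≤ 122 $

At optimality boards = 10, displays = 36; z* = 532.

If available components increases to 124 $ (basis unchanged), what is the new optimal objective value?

At the optimum: solder uses 92 of 116 (slack = 24); packaging uses 174 of 193 (slack = 19); test uses 96 of 96 (binding); components uses 122 of 122 (binding).
By complementary slackness, y = 0 for the non-binding constraints.
The binding rows give the dual system: 6·y_test + 5·y_components = 28 and 1·y_test + 2·y_components = 7.
This yields shadow prices y_test = 3, y_components = 2.
Δz = y_components·Δb = 2 × (2) = 4, so new z* = 532 + 4 = 536.

536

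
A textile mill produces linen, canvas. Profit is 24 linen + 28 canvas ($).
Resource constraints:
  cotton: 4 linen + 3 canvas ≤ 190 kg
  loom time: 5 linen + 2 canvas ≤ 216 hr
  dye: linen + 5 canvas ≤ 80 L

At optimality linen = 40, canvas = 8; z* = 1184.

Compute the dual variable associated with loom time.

4

At the optimum: cotton uses 184 of 190 (slack = 6); loom time uses 216 of 216 (binding); dye uses 80 of 80 (binding).
By complementary slackness, y = 0 for the non-binding constraint.
From A_Bᵀ y = c: 5·y_loom time + 1·y_dye = 24; 2·y_loom time + 5·y_dye = 28.
Solving: y_loom time = 4, y_dye = 4.
Shadow price of loom time = 4.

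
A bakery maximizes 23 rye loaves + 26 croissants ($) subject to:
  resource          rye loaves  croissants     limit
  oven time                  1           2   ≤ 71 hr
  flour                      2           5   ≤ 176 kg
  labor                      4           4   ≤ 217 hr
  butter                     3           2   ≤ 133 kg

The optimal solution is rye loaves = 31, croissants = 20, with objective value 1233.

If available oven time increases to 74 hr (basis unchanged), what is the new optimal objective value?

1257

Binding: oven time and butter. Non-binding: flour (14 unused), labor (13 unused).
Slack constraints have shadow price 0 (complementary slackness).
From A_Bᵀ y = c: 1·y_oven time + 3·y_butter = 23; 2·y_oven time + 2·y_butter = 26.
Solving: y_oven time = 8, y_butter = 5.
Δz = y_oven time·Δb = 8 × (3) = 24, so new z* = 1233 + 24 = 1257.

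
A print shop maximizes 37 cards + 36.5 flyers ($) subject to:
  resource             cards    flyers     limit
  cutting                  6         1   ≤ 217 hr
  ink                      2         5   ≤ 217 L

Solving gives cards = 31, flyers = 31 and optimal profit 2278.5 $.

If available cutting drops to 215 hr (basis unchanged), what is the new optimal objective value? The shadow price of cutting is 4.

Δb = -2, so new z* = 2278.5 + (4)·(-2) = 2278.5 − 8 = 2270.5.

2270.5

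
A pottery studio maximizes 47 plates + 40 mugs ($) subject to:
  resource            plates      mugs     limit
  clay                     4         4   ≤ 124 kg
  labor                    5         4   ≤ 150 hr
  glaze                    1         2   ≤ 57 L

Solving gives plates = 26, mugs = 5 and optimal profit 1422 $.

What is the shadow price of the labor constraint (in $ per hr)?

7

Check each constraint at x*: clay 124/124 (tight); labor 150/150 (tight); glaze 36/57 (slack 21).
Slack constraints have shadow price 0 (complementary slackness).
From A_Bᵀ y = c: 4·y_clay + 5·y_labor = 47; 4·y_clay + 4·y_labor = 40.
→ y_clay = 3 and y_labor = 7.
Shadow price of labor = 7.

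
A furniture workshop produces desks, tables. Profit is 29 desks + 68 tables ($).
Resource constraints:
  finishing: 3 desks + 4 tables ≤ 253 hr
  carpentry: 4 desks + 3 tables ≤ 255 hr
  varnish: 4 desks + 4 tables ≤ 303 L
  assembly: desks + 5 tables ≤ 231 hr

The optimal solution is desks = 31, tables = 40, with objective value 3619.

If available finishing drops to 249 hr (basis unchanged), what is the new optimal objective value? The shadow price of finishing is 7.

3591

Δb = -4, so new z* = 3619 + (7)·(-4) = 3619 − 28 = 3591.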